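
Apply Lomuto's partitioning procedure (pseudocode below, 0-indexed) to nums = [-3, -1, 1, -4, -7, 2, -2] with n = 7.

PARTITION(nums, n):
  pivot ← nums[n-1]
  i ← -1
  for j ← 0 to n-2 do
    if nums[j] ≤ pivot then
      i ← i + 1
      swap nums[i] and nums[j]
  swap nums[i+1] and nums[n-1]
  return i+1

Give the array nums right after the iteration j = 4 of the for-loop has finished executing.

[-3, -4, -7, -1, 1, 2, -2]

pivot=-2, i=-1
j=0: -3≤-2, i=0, swap(0,0) ⇒ [-3, -1, 1, -4, -7, 2, -2]
j=1: -1>-2, skip
j=2: 1>-2, skip
j=3: -4≤-2, i=1, swap(1,3) ⇒ [-3, -4, 1, -1, -7, 2, -2]
j=4: -7≤-2, i=2, swap(2,4) ⇒ [-3, -4, -7, -1, 1, 2, -2]
(after j=4) nums = [-3, -4, -7, -1, 1, 2, -2]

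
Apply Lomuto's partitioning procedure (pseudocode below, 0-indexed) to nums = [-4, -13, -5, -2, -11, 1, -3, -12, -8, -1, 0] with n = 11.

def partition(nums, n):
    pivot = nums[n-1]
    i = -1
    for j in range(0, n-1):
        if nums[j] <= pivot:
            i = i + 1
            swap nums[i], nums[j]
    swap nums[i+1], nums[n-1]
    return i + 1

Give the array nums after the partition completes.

pivot = nums[10] = 0; i = -1
j=0: nums[0]=-4 ≤ 0 → i=0, swap nums[0],nums[0] (no change) → [-4, -13, -5, -2, -11, 1, -3, -12, -8, -1, 0]
j=1: nums[1]=-13 ≤ 0 → i=1, swap nums[1],nums[1] (no change) → [-4, -13, -5, -2, -11, 1, -3, -12, -8, -1, 0]
j=2: nums[2]=-5 ≤ 0 → i=2, swap nums[2],nums[2] (no change) → [-4, -13, -5, -2, -11, 1, -3, -12, -8, -1, 0]
j=3: nums[3]=-2 ≤ 0 → i=3, swap nums[3],nums[3] (no change) → [-4, -13, -5, -2, -11, 1, -3, -12, -8, -1, 0]
j=4: nums[4]=-11 ≤ 0 → i=4, swap nums[4],nums[4] (no change) → [-4, -13, -5, -2, -11, 1, -3, -12, -8, -1, 0]
j=5: nums[5]=1 > 0 → no swap
j=6: nums[6]=-3 ≤ 0 → i=5, swap nums[5],nums[6] → [-4, -13, -5, -2, -11, -3, 1, -12, -8, -1, 0]
j=7: nums[7]=-12 ≤ 0 → i=6, swap nums[6],nums[7] → [-4, -13, -5, -2, -11, -3, -12, 1, -8, -1, 0]
j=8: nums[8]=-8 ≤ 0 → i=7, swap nums[7],nums[8] → [-4, -13, -5, -2, -11, -3, -12, -8, 1, -1, 0]
j=9: nums[9]=-1 ≤ 0 → i=8, swap nums[8],nums[9] → [-4, -13, -5, -2, -11, -3, -12, -8, -1, 1, 0]
final swap nums[9],nums[10] → [-4, -13, -5, -2, -11, -3, -12, -8, -1, 0, 1]; return 9

[-4, -13, -5, -2, -11, -3, -12, -8, -1, 0, 1]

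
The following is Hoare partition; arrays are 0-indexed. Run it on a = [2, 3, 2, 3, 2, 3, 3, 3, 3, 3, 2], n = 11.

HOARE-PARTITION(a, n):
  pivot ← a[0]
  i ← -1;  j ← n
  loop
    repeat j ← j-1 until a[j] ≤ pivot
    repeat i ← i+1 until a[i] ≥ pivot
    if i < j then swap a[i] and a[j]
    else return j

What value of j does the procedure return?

pivot = a[0] = 2; i = -1, j = 11
j→10 (a[10]=2≤2), i→0 (a[0]=2≥2); i<j, swap → [2, 3, 2, 3, 2, 3, 3, 3, 3, 3, 2]
j→4 (a[4]=2≤2), i→1 (a[1]=3≥2); i<j, swap → [2, 2, 2, 3, 3, 3, 3, 3, 3, 3, 2]
j→2, i→2; i≥j, return j=2. a = [2, 2, 2, 3, 3, 3, 3, 3, 3, 3, 2]

2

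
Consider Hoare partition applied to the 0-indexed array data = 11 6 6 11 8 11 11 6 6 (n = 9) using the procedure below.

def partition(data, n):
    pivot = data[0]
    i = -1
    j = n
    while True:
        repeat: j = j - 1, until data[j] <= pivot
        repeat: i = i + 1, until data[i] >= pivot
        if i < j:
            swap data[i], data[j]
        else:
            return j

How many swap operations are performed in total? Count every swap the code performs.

pivot = data[0] = 11; i = -1, j = 9
j→8 (data[8]=6≤11), i→0 (data[0]=11≥11); i<j, swap → 6 6 6 11 8 11 11 6 11
j→7 (data[7]=6≤11), i→3 (data[3]=11≥11); i<j, swap → 6 6 6 6 8 11 11 11 11
j→6 (data[6]=11≤11), i→5 (data[5]=11≥11); i<j, swap → 6 6 6 6 8 11 11 11 11
j→5, i→6; i≥j, return j=5. data = 6 6 6 6 8 11 11 11 11

3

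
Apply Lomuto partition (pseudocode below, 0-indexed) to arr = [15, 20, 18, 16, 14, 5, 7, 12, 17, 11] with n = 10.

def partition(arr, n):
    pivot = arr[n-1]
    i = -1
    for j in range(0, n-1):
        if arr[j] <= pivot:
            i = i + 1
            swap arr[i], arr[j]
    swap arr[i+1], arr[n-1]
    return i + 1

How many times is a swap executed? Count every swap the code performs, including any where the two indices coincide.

3

pivot = arr[9] = 11; i = -1
j=0: arr[0]=15 > 11 → no swap
j=1: arr[1]=20 > 11 → no swap
j=2: arr[2]=18 > 11 → no swap
j=3: arr[3]=16 > 11 → no swap
j=4: arr[4]=14 > 11 → no swap
j=5: arr[5]=5 ≤ 11 → i=0, swap arr[0],arr[5] → [5, 20, 18, 16, 14, 15, 7, 12, 17, 11]
j=6: arr[6]=7 ≤ 11 → i=1, swap arr[1],arr[6] → [5, 7, 18, 16, 14, 15, 20, 12, 17, 11]
j=7: arr[7]=12 > 11 → no swap
j=8: arr[8]=17 > 11 → no swap
final swap arr[2],arr[9] → [5, 7, 11, 16, 14, 15, 20, 12, 17, 18]; return 2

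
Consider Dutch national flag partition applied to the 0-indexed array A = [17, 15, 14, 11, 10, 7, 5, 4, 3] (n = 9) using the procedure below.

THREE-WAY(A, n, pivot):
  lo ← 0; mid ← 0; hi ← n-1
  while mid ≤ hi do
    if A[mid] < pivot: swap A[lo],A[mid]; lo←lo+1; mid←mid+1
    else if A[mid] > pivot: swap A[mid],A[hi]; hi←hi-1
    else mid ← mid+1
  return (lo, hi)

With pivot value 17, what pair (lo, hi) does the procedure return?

pivot = 17; lo=0, mid=0, hi=8
A[mid]=17=17: mid=1
A[mid]=15<17: swap A[0],A[1]; lo=1,mid=2 → [15, 17, 14, 11, 10, 7, 5, 4, 3]
A[mid]=14<17: swap A[1],A[2]; lo=2,mid=3 → [15, 14, 17, 11, 10, 7, 5, 4, 3]
A[mid]=11<17: swap A[2],A[3]; lo=3,mid=4 → [15, 14, 11, 17, 10, 7, 5, 4, 3]
A[mid]=10<17: swap A[3],A[4]; lo=4,mid=5 → [15, 14, 11, 10, 17, 7, 5, 4, 3]
A[mid]=7<17: swap A[4],A[5]; lo=5,mid=6 → [15, 14, 11, 10, 7, 17, 5, 4, 3]
A[mid]=5<17: swap A[5],A[6]; lo=6,mid=7 → [15, 14, 11, 10, 7, 5, 17, 4, 3]
A[mid]=4<17: swap A[6],A[7]; lo=7,mid=8 → [15, 14, 11, 10, 7, 5, 4, 17, 3]
A[mid]=3<17: swap A[7],A[8]; lo=8,mid=9 → [15, 14, 11, 10, 7, 5, 4, 3, 17]
end: lo=8, hi=8; A = [15, 14, 11, 10, 7, 5, 4, 3, 17]

(8, 8)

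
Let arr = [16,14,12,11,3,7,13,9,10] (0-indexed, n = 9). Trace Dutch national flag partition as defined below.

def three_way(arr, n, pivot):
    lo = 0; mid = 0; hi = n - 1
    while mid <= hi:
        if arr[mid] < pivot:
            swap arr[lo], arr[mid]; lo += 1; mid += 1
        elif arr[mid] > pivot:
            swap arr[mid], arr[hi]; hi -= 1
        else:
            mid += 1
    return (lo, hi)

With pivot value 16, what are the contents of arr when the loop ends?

[14,12,11,3,7,13,9,10,16]

lo=0 mid=0 hi=8
16=16: mid=1
14<16: swap(0,1), lo=1 mid=2 ⇒ [14,16,12,11,3,7,13,9,10]
12<16: swap(1,2), lo=2 mid=3 ⇒ [14,12,16,11,3,7,13,9,10]
11<16: swap(2,3), lo=3 mid=4 ⇒ [14,12,11,16,3,7,13,9,10]
3<16: swap(3,4), lo=4 mid=5 ⇒ [14,12,11,3,16,7,13,9,10]
7<16: swap(4,5), lo=5 mid=6 ⇒ [14,12,11,3,7,16,13,9,10]
13<16: swap(5,6), lo=6 mid=7 ⇒ [14,12,11,3,7,13,16,9,10]
9<16: swap(6,7), lo=7 mid=8 ⇒ [14,12,11,3,7,13,9,16,10]
10<16: swap(7,8), lo=8 mid=9 ⇒ [14,12,11,3,7,13,9,10,16]
done. lo=8 hi=8; arr=[14,12,11,3,7,13,9,10,16]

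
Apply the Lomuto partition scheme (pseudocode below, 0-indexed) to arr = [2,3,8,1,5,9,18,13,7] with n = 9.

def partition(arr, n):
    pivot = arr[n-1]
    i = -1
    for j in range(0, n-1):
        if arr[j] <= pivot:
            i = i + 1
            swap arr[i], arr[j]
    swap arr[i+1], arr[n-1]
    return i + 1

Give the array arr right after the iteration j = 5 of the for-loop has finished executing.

pivot = arr[8] = 7; i = -1
j=0: arr[0]=2 ≤ 7 → i=0, swap arr[0],arr[0] (no change) → [2,3,8,1,5,9,18,13,7]
j=1: arr[1]=3 ≤ 7 → i=1, swap arr[1],arr[1] (no change) → [2,3,8,1,5,9,18,13,7]
j=2: arr[2]=8 > 7 → no swap
j=3: arr[3]=1 ≤ 7 → i=2, swap arr[2],arr[3] → [2,3,1,8,5,9,18,13,7]
j=4: arr[4]=5 ≤ 7 → i=3, swap arr[3],arr[4] → [2,3,1,5,8,9,18,13,7]
j=5: arr[5]=9 > 7 → no swap
(after j=5) arr = [2,3,1,5,8,9,18,13,7]

[2,3,1,5,8,9,18,13,7]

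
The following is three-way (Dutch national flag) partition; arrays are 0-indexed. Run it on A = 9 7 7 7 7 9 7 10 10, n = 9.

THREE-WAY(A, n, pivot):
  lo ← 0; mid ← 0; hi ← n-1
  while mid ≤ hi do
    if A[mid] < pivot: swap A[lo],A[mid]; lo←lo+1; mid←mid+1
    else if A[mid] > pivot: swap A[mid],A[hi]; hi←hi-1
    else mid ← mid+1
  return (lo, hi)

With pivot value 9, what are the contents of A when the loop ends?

7 7 7 7 7 9 9 10 10

pivot = 9; lo=0, mid=0, hi=8
A[mid]=9=9: mid=1
A[mid]=7<9: swap A[0],A[1]; lo=1,mid=2 → 7 9 7 7 7 9 7 10 10
A[mid]=7<9: swap A[1],A[2]; lo=2,mid=3 → 7 7 9 7 7 9 7 10 10
A[mid]=7<9: swap A[2],A[3]; lo=3,mid=4 → 7 7 7 9 7 9 7 10 10
A[mid]=7<9: swap A[3],A[4]; lo=4,mid=5 → 7 7 7 7 9 9 7 10 10
A[mid]=9=9: mid=6
A[mid]=7<9: swap A[4],A[6]; lo=5,mid=7 → 7 7 7 7 7 9 9 10 10
A[mid]=10>9: swap A[7],A[8]; hi=7 → 7 7 7 7 7 9 9 10 10
A[mid]=10>9: swap A[7],A[7]; hi=6 → 7 7 7 7 7 9 9 10 10
end: lo=5, hi=6; A = 7 7 7 7 7 9 9 10 10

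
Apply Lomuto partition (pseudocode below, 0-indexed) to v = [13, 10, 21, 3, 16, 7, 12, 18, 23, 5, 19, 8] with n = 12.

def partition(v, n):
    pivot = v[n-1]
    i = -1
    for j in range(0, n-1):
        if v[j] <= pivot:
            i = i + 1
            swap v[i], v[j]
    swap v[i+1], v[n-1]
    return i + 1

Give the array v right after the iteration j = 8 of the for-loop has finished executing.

pivot = v[11] = 8; i = -1
j=0: v[0]=13 > 8 → no swap
j=1: v[1]=10 > 8 → no swap
j=2: v[2]=21 > 8 → no swap
j=3: v[3]=3 ≤ 8 → i=0, swap v[0],v[3] → [3, 10, 21, 13, 16, 7, 12, 18, 23, 5, 19, 8]
j=4: v[4]=16 > 8 → no swap
j=5: v[5]=7 ≤ 8 → i=1, swap v[1],v[5] → [3, 7, 21, 13, 16, 10, 12, 18, 23, 5, 19, 8]
j=6: v[6]=12 > 8 → no swap
j=7: v[7]=18 > 8 → no swap
j=8: v[8]=23 > 8 → no swap
(after j=8) v = [3, 7, 21, 13, 16, 10, 12, 18, 23, 5, 19, 8]

[3, 7, 21, 13, 16, 10, 12, 18, 23, 5, 19, 8]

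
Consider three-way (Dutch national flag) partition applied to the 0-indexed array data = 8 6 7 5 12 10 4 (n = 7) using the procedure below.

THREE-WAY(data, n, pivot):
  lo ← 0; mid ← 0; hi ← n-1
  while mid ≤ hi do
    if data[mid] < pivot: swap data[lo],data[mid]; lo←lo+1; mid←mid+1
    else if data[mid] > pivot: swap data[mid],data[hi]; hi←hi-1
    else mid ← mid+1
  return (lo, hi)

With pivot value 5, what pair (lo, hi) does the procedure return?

lo=0 mid=0 hi=6
8>5: swap(0,6), hi=5 ⇒ 4 6 7 5 12 10 8
4<5: swap(0,0), lo=1 mid=1 ⇒ 4 6 7 5 12 10 8
6>5: swap(1,5), hi=4 ⇒ 4 10 7 5 12 6 8
10>5: swap(1,4), hi=3 ⇒ 4 12 7 5 10 6 8
12>5: swap(1,3), hi=2 ⇒ 4 5 7 12 10 6 8
5=5: mid=2
7>5: swap(2,2), hi=1 ⇒ 4 5 7 12 10 6 8
done. lo=1 hi=1; data=4 5 7 12 10 6 8

(1, 1)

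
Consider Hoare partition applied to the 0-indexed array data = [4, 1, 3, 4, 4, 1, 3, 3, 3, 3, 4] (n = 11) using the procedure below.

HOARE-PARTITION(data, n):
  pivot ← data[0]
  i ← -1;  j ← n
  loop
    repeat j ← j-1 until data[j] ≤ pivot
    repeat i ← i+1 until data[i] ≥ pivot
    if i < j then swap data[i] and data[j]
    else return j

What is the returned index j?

pivot=4
j stops at 10 (4), i stops at 0 (4); swap ⇒ [4, 1, 3, 4, 4, 1, 3, 3, 3, 3, 4]
j stops at 9 (3), i stops at 3 (4); swap ⇒ [4, 1, 3, 3, 4, 1, 3, 3, 3, 4, 4]
j stops at 8 (3), i stops at 4 (4); swap ⇒ [4, 1, 3, 3, 3, 1, 3, 3, 4, 4, 4]
j stops at 7, i stops at 8; i≥j ⇒ return 7. data=[4, 1, 3, 3, 3, 1, 3, 3, 4, 4, 4]

7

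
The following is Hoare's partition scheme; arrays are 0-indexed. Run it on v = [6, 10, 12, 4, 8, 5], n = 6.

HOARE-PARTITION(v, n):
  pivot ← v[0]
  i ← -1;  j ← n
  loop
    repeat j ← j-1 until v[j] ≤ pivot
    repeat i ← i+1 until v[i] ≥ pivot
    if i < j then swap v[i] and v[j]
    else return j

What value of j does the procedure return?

1

pivot=6
j stops at 5 (5), i stops at 0 (6); swap ⇒ [5, 10, 12, 4, 8, 6]
j stops at 3 (4), i stops at 1 (10); swap ⇒ [5, 4, 12, 10, 8, 6]
j stops at 1, i stops at 2; i≥j ⇒ return 1. v=[5, 4, 12, 10, 8, 6]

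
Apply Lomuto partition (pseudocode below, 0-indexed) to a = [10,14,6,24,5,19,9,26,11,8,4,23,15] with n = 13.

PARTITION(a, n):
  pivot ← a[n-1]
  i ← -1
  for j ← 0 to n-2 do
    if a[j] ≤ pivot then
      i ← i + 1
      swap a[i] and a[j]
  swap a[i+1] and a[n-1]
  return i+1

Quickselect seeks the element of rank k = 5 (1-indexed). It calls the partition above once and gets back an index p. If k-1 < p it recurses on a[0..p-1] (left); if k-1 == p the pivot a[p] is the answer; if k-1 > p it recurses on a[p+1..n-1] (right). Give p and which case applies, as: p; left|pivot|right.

8; left

pivot = a[12] = 15; i = -1
j=0: a[0]=10 ≤ 15 → i=0, swap a[0],a[0] (no change) → [10,14,6,24,5,19,9,26,11,8,4,23,15]
j=1: a[1]=14 ≤ 15 → i=1, swap a[1],a[1] (no change) → [10,14,6,24,5,19,9,26,11,8,4,23,15]
j=2: a[2]=6 ≤ 15 → i=2, swap a[2],a[2] (no change) → [10,14,6,24,5,19,9,26,11,8,4,23,15]
j=3: a[3]=24 > 15 → no swap
j=4: a[4]=5 ≤ 15 → i=3, swap a[3],a[4] → [10,14,6,5,24,19,9,26,11,8,4,23,15]
j=5: a[5]=19 > 15 → no swap
j=6: a[6]=9 ≤ 15 → i=4, swap a[4],a[6] → [10,14,6,5,9,19,24,26,11,8,4,23,15]
j=7: a[7]=26 > 15 → no swap
j=8: a[8]=11 ≤ 15 → i=5, swap a[5],a[8] → [10,14,6,5,9,11,24,26,19,8,4,23,15]
j=9: a[9]=8 ≤ 15 → i=6, swap a[6],a[9] → [10,14,6,5,9,11,8,26,19,24,4,23,15]
j=10: a[10]=4 ≤ 15 → i=7, swap a[7],a[10] → [10,14,6,5,9,11,8,4,19,24,26,23,15]
j=11: a[11]=23 > 15 → no swap
final swap a[8],a[12] → [10,14,6,5,9,11,8,4,15,24,26,23,19]; return 8
p = 8; k-1 = 4 < 8 ⇒ left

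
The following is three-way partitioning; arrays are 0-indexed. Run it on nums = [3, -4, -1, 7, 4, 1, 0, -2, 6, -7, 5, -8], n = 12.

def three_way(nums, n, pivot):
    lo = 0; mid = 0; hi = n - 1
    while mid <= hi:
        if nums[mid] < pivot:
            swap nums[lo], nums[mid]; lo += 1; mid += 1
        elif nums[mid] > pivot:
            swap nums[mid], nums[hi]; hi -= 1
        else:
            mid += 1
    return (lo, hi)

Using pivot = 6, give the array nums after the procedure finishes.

[3, -4, -1, -8, 4, 1, 0, -2, -7, 5, 6, 7]

lo=0 mid=0 hi=11
3<6: swap(0,0), lo=1 mid=1 ⇒ [3, -4, -1, 7, 4, 1, 0, -2, 6, -7, 5, -8]
-4<6: swap(1,1), lo=2 mid=2 ⇒ [3, -4, -1, 7, 4, 1, 0, -2, 6, -7, 5, -8]
-1<6: swap(2,2), lo=3 mid=3 ⇒ [3, -4, -1, 7, 4, 1, 0, -2, 6, -7, 5, -8]
7>6: swap(3,11), hi=10 ⇒ [3, -4, -1, -8, 4, 1, 0, -2, 6, -7, 5, 7]
-8<6: swap(3,3), lo=4 mid=4 ⇒ [3, -4, -1, -8, 4, 1, 0, -2, 6, -7, 5, 7]
4<6: swap(4,4), lo=5 mid=5 ⇒ [3, -4, -1, -8, 4, 1, 0, -2, 6, -7, 5, 7]
1<6: swap(5,5), lo=6 mid=6 ⇒ [3, -4, -1, -8, 4, 1, 0, -2, 6, -7, 5, 7]
0<6: swap(6,6), lo=7 mid=7 ⇒ [3, -4, -1, -8, 4, 1, 0, -2, 6, -7, 5, 7]
-2<6: swap(7,7), lo=8 mid=8 ⇒ [3, -4, -1, -8, 4, 1, 0, -2, 6, -7, 5, 7]
6=6: mid=9
-7<6: swap(8,9), lo=9 mid=10 ⇒ [3, -4, -1, -8, 4, 1, 0, -2, -7, 6, 5, 7]
5<6: swap(9,10), lo=10 mid=11 ⇒ [3, -4, -1, -8, 4, 1, 0, -2, -7, 5, 6, 7]
done. lo=10 hi=10; nums=[3, -4, -1, -8, 4, 1, 0, -2, -7, 5, 6, 7]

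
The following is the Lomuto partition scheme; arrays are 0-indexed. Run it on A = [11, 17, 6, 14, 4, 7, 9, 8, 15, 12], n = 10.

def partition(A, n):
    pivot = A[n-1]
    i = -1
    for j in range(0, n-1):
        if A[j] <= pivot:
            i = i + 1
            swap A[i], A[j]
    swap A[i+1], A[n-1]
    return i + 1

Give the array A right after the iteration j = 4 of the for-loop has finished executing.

pivot = A[9] = 12; i = -1
j=0: A[0]=11 ≤ 12 → i=0, swap A[0],A[0] (no change) → [11, 17, 6, 14, 4, 7, 9, 8, 15, 12]
j=1: A[1]=17 > 12 → no swap
j=2: A[2]=6 ≤ 12 → i=1, swap A[1],A[2] → [11, 6, 17, 14, 4, 7, 9, 8, 15, 12]
j=3: A[3]=14 > 12 → no swap
j=4: A[4]=4 ≤ 12 → i=2, swap A[2],A[4] → [11, 6, 4, 14, 17, 7, 9, 8, 15, 12]
(after j=4) A = [11, 6, 4, 14, 17, 7, 9, 8, 15, 12]

[11, 6, 4, 14, 17, 7, 9, 8, 15, 12]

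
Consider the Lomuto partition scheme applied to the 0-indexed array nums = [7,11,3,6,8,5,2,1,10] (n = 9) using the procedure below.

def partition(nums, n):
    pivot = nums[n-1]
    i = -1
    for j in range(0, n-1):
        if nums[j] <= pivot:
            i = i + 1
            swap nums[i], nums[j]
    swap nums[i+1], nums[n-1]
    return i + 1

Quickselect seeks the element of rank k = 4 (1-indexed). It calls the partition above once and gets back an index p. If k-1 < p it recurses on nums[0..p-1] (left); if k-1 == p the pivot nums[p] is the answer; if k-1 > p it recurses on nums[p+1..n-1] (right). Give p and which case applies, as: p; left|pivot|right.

pivot=10, i=-1
j=0: 7≤10, i=0, swap(0,0) ⇒ [7,11,3,6,8,5,2,1,10]
j=1: 11>10, skip
j=2: 3≤10, i=1, swap(1,2) ⇒ [7,3,11,6,8,5,2,1,10]
j=3: 6≤10, i=2, swap(2,3) ⇒ [7,3,6,11,8,5,2,1,10]
j=4: 8≤10, i=3, swap(3,4) ⇒ [7,3,6,8,11,5,2,1,10]
j=5: 5≤10, i=4, swap(4,5) ⇒ [7,3,6,8,5,11,2,1,10]
j=6: 2≤10, i=5, swap(5,6) ⇒ [7,3,6,8,5,2,11,1,10]
j=7: 1≤10, i=6, swap(6,7) ⇒ [7,3,6,8,5,2,1,11,10]
swap(7,8) ⇒ [7,3,6,8,5,2,1,10,11]; return 7
p = 7; k-1 = 3 < 7 ⇒ left

7; left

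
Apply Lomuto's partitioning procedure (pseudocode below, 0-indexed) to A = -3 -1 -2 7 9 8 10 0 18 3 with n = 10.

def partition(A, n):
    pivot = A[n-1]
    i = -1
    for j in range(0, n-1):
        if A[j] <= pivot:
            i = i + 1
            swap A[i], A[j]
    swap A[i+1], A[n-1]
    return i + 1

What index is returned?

4

pivot=3, i=-1
j=0: -3≤3, i=0, swap(0,0) ⇒ -3 -1 -2 7 9 8 10 0 18 3
j=1: -1≤3, i=1, swap(1,1) ⇒ -3 -1 -2 7 9 8 10 0 18 3
j=2: -2≤3, i=2, swap(2,2) ⇒ -3 -1 -2 7 9 8 10 0 18 3
j=3: 7>3, skip
j=4: 9>3, skip
j=5: 8>3, skip
j=6: 10>3, skip
j=7: 0≤3, i=3, swap(3,7) ⇒ -3 -1 -2 0 9 8 10 7 18 3
j=8: 18>3, skip
swap(4,9) ⇒ -3 -1 -2 0 3 8 10 7 18 9; return 4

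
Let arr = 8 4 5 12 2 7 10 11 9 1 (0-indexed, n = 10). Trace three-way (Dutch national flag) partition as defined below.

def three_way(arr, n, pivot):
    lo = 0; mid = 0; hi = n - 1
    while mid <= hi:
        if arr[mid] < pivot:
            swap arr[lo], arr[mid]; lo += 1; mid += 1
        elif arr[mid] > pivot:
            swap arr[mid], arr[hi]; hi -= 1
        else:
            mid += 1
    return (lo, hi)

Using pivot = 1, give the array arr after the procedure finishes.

1 5 12 2 7 10 11 9 4 8

pivot = 1; lo=0, mid=0, hi=9
arr[mid]=8>1: swap arr[0],arr[9]; hi=8 → 1 4 5 12 2 7 10 11 9 8
arr[mid]=1=1: mid=1
arr[mid]=4>1: swap arr[1],arr[8]; hi=7 → 1 9 5 12 2 7 10 11 4 8
arr[mid]=9>1: swap arr[1],arr[7]; hi=6 → 1 11 5 12 2 7 10 9 4 8
arr[mid]=11>1: swap arr[1],arr[6]; hi=5 → 1 10 5 12 2 7 11 9 4 8
arr[mid]=10>1: swap arr[1],arr[5]; hi=4 → 1 7 5 12 2 10 11 9 4 8
arr[mid]=7>1: swap arr[1],arr[4]; hi=3 → 1 2 5 12 7 10 11 9 4 8
arr[mid]=2>1: swap arr[1],arr[3]; hi=2 → 1 12 5 2 7 10 11 9 4 8
arr[mid]=12>1: swap arr[1],arr[2]; hi=1 → 1 5 12 2 7 10 11 9 4 8
arr[mid]=5>1: swap arr[1],arr[1]; hi=0 → 1 5 12 2 7 10 11 9 4 8
end: lo=0, hi=0; arr = 1 5 12 2 7 10 11 9 4 8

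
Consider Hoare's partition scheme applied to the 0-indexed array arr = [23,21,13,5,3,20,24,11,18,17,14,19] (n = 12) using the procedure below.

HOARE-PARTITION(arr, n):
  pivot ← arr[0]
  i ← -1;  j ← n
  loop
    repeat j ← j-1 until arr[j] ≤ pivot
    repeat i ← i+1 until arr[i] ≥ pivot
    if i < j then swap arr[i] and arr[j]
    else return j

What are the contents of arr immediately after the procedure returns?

pivot = arr[0] = 23; i = -1, j = 12
j→11 (arr[11]=19≤23), i→0 (arr[0]=23≥23); i<j, swap → [19,21,13,5,3,20,24,11,18,17,14,23]
j→10 (arr[10]=14≤23), i→6 (arr[6]=24≥23); i<j, swap → [19,21,13,5,3,20,14,11,18,17,24,23]
j→9, i→10; i≥j, return j=9. arr = [19,21,13,5,3,20,14,11,18,17,24,23]

[19,21,13,5,3,20,14,11,18,17,24,23]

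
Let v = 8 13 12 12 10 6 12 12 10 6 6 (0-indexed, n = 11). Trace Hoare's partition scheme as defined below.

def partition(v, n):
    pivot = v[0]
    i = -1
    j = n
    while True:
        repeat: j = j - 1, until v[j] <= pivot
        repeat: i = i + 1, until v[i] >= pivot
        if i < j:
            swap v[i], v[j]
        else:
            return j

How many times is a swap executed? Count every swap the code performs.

3

pivot = v[0] = 8; i = -1, j = 11
j→10 (v[10]=6≤8), i→0 (v[0]=8≥8); i<j, swap → 6 13 12 12 10 6 12 12 10 6 8
j→9 (v[9]=6≤8), i→1 (v[1]=13≥8); i<j, swap → 6 6 12 12 10 6 12 12 10 13 8
j→5 (v[5]=6≤8), i→2 (v[2]=12≥8); i<j, swap → 6 6 6 12 10 12 12 12 10 13 8
j→2, i→3; i≥j, return j=2. v = 6 6 6 12 10 12 12 12 10 13 8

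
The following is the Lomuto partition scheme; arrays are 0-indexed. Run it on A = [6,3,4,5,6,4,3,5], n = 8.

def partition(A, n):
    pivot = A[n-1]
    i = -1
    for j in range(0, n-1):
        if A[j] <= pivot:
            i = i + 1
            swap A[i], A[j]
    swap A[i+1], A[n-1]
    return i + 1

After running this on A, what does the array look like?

pivot = A[7] = 5; i = -1
j=0: A[0]=6 > 5 → no swap
j=1: A[1]=3 ≤ 5 → i=0, swap A[0],A[1] → [3,6,4,5,6,4,3,5]
j=2: A[2]=4 ≤ 5 → i=1, swap A[1],A[2] → [3,4,6,5,6,4,3,5]
j=3: A[3]=5 ≤ 5 → i=2, swap A[2],A[3] → [3,4,5,6,6,4,3,5]
j=4: A[4]=6 > 5 → no swap
j=5: A[5]=4 ≤ 5 → i=3, swap A[3],A[5] → [3,4,5,4,6,6,3,5]
j=6: A[6]=3 ≤ 5 → i=4, swap A[4],A[6] → [3,4,5,4,3,6,6,5]
final swap A[5],A[7] → [3,4,5,4,3,5,6,6]; return 5

[3,4,5,4,3,5,6,6]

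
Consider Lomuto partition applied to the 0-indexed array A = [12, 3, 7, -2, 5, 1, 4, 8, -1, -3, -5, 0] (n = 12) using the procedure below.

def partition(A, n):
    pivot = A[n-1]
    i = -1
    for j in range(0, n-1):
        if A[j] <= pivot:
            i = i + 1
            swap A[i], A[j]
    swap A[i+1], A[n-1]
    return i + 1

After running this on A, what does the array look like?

pivot = A[11] = 0; i = -1
j=0: A[0]=12 > 0 → no swap
j=1: A[1]=3 > 0 → no swap
j=2: A[2]=7 > 0 → no swap
j=3: A[3]=-2 ≤ 0 → i=0, swap A[0],A[3] → [-2, 3, 7, 12, 5, 1, 4, 8, -1, -3, -5, 0]
j=4: A[4]=5 > 0 → no swap
j=5: A[5]=1 > 0 → no swap
j=6: A[6]=4 > 0 → no swap
j=7: A[7]=8 > 0 → no swap
j=8: A[8]=-1 ≤ 0 → i=1, swap A[1],A[8] → [-2, -1, 7, 12, 5, 1, 4, 8, 3, -3, -5, 0]
j=9: A[9]=-3 ≤ 0 → i=2, swap A[2],A[9] → [-2, -1, -3, 12, 5, 1, 4, 8, 3, 7, -5, 0]
j=10: A[10]=-5 ≤ 0 → i=3, swap A[3],A[10] → [-2, -1, -3, -5, 5, 1, 4, 8, 3, 7, 12, 0]
final swap A[4],A[11] → [-2, -1, -3, -5, 0, 1, 4, 8, 3, 7, 12, 5]; return 4

[-2, -1, -3, -5, 0, 1, 4, 8, 3, 7, 12, 5]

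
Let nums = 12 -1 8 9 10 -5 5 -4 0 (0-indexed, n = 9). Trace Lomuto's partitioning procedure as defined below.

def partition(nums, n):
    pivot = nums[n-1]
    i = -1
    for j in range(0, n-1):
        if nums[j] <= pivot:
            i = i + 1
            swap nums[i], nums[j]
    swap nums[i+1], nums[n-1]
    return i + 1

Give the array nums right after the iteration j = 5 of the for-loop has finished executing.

-1 -5 8 9 10 12 5 -4 0

pivot=0, i=-1
j=0: 12>0, skip
j=1: -1≤0, i=0, swap(0,1) ⇒ -1 12 8 9 10 -5 5 -4 0
j=2: 8>0, skip
j=3: 9>0, skip
j=4: 10>0, skip
j=5: -5≤0, i=1, swap(1,5) ⇒ -1 -5 8 9 10 12 5 -4 0
(after j=5) nums = -1 -5 8 9 10 12 5 -4 0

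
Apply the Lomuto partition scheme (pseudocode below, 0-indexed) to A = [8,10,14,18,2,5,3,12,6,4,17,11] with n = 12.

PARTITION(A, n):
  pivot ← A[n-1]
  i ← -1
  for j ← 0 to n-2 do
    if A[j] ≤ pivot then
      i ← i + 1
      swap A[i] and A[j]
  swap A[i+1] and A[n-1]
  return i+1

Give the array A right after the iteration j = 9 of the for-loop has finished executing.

pivot = A[11] = 11; i = -1
j=0: A[0]=8 ≤ 11 → i=0, swap A[0],A[0] (no change) → [8,10,14,18,2,5,3,12,6,4,17,11]
j=1: A[1]=10 ≤ 11 → i=1, swap A[1],A[1] (no change) → [8,10,14,18,2,5,3,12,6,4,17,11]
j=2: A[2]=14 > 11 → no swap
j=3: A[3]=18 > 11 → no swap
j=4: A[4]=2 ≤ 11 → i=2, swap A[2],A[4] → [8,10,2,18,14,5,3,12,6,4,17,11]
j=5: A[5]=5 ≤ 11 → i=3, swap A[3],A[5] → [8,10,2,5,14,18,3,12,6,4,17,11]
j=6: A[6]=3 ≤ 11 → i=4, swap A[4],A[6] → [8,10,2,5,3,18,14,12,6,4,17,11]
j=7: A[7]=12 > 11 → no swap
j=8: A[8]=6 ≤ 11 → i=5, swap A[5],A[8] → [8,10,2,5,3,6,14,12,18,4,17,11]
j=9: A[9]=4 ≤ 11 → i=6, swap A[6],A[9] → [8,10,2,5,3,6,4,12,18,14,17,11]
(after j=9) A = [8,10,2,5,3,6,4,12,18,14,17,11]

[8,10,2,5,3,6,4,12,18,14,17,11]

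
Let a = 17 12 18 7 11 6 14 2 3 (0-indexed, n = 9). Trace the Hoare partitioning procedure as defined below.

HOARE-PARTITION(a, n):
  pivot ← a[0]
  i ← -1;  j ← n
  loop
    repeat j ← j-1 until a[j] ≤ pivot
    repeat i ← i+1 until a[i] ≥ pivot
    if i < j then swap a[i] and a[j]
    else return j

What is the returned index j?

pivot = a[0] = 17; i = -1, j = 9
j→8 (a[8]=3≤17), i→0 (a[0]=17≥17); i<j, swap → 3 12 18 7 11 6 14 2 17
j→7 (a[7]=2≤17), i→2 (a[2]=18≥17); i<j, swap → 3 12 2 7 11 6 14 18 17
j→6, i→7; i≥j, return j=6. a = 3 12 2 7 11 6 14 18 17

6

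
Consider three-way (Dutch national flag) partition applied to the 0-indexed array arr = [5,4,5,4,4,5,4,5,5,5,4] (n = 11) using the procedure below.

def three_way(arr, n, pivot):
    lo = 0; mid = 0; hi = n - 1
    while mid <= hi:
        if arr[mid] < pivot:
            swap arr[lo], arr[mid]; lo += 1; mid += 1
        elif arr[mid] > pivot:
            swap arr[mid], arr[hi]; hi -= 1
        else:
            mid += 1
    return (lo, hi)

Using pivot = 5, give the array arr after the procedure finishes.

[4,4,4,4,4,5,5,5,5,5,5]

lo=0 mid=0 hi=10
5=5: mid=1
4<5: swap(0,1), lo=1 mid=2 ⇒ [4,5,5,4,4,5,4,5,5,5,4]
5=5: mid=3
4<5: swap(1,3), lo=2 mid=4 ⇒ [4,4,5,5,4,5,4,5,5,5,4]
4<5: swap(2,4), lo=3 mid=5 ⇒ [4,4,4,5,5,5,4,5,5,5,4]
5=5: mid=6
4<5: swap(3,6), lo=4 mid=7 ⇒ [4,4,4,4,5,5,5,5,5,5,4]
5=5: mid=8
5=5: mid=9
5=5: mid=10
4<5: swap(4,10), lo=5 mid=11 ⇒ [4,4,4,4,4,5,5,5,5,5,5]
done. lo=5 hi=10; arr=[4,4,4,4,4,5,5,5,5,5,5]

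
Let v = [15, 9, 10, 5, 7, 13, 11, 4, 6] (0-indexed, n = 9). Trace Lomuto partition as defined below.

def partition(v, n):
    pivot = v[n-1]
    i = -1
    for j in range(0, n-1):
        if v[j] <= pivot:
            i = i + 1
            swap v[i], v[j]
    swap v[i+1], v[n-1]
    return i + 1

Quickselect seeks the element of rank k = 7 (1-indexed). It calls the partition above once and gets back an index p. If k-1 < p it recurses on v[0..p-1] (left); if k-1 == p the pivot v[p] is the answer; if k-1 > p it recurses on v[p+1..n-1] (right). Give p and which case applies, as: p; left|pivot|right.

2; right

pivot = v[8] = 6; i = -1
j=0: v[0]=15 > 6 → no swap
j=1: v[1]=9 > 6 → no swap
j=2: v[2]=10 > 6 → no swap
j=3: v[3]=5 ≤ 6 → i=0, swap v[0],v[3] → [5, 9, 10, 15, 7, 13, 11, 4, 6]
j=4: v[4]=7 > 6 → no swap
j=5: v[5]=13 > 6 → no swap
j=6: v[6]=11 > 6 → no swap
j=7: v[7]=4 ≤ 6 → i=1, swap v[1],v[7] → [5, 4, 10, 15, 7, 13, 11, 9, 6]
final swap v[2],v[8] → [5, 4, 6, 15, 7, 13, 11, 9, 10]; return 2
p = 2; k-1 = 6 > 2 ⇒ right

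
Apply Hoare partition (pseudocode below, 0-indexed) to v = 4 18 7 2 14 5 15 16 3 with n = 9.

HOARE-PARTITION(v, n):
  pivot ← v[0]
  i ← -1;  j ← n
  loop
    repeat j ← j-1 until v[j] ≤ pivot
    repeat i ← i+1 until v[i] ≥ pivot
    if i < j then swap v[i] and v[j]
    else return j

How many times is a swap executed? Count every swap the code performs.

2

pivot=4
j stops at 8 (3), i stops at 0 (4); swap ⇒ 3 18 7 2 14 5 15 16 4
j stops at 3 (2), i stops at 1 (18); swap ⇒ 3 2 7 18 14 5 15 16 4
j stops at 1, i stops at 2; i≥j ⇒ return 1. v=3 2 7 18 14 5 15 16 4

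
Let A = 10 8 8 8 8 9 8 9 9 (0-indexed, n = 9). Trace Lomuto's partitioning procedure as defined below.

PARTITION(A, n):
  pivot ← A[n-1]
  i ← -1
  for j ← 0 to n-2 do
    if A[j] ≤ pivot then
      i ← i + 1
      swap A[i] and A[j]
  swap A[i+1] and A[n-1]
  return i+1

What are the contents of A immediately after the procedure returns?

pivot=9, i=-1
j=0: 10>9, skip
j=1: 8≤9, i=0, swap(0,1) ⇒ 8 10 8 8 8 9 8 9 9
j=2: 8≤9, i=1, swap(1,2) ⇒ 8 8 10 8 8 9 8 9 9
j=3: 8≤9, i=2, swap(2,3) ⇒ 8 8 8 10 8 9 8 9 9
j=4: 8≤9, i=3, swap(3,4) ⇒ 8 8 8 8 10 9 8 9 9
j=5: 9≤9, i=4, swap(4,5) ⇒ 8 8 8 8 9 10 8 9 9
j=6: 8≤9, i=5, swap(5,6) ⇒ 8 8 8 8 9 8 10 9 9
j=7: 9≤9, i=6, swap(6,7) ⇒ 8 8 8 8 9 8 9 10 9
swap(7,8) ⇒ 8 8 8 8 9 8 9 9 10; return 7

8 8 8 8 9 8 9 9 10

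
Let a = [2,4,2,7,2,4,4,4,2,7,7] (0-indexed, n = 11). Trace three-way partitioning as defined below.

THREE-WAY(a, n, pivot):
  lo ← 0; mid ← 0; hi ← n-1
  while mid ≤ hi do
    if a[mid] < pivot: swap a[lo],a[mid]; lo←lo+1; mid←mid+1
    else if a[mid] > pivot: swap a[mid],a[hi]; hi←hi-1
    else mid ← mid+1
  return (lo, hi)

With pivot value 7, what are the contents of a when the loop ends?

lo=0 mid=0 hi=10
2<7: swap(0,0), lo=1 mid=1 ⇒ [2,4,2,7,2,4,4,4,2,7,7]
4<7: swap(1,1), lo=2 mid=2 ⇒ [2,4,2,7,2,4,4,4,2,7,7]
2<7: swap(2,2), lo=3 mid=3 ⇒ [2,4,2,7,2,4,4,4,2,7,7]
7=7: mid=4
2<7: swap(3,4), lo=4 mid=5 ⇒ [2,4,2,2,7,4,4,4,2,7,7]
4<7: swap(4,5), lo=5 mid=6 ⇒ [2,4,2,2,4,7,4,4,2,7,7]
4<7: swap(5,6), lo=6 mid=7 ⇒ [2,4,2,2,4,4,7,4,2,7,7]
4<7: swap(6,7), lo=7 mid=8 ⇒ [2,4,2,2,4,4,4,7,2,7,7]
2<7: swap(7,8), lo=8 mid=9 ⇒ [2,4,2,2,4,4,4,2,7,7,7]
7=7: mid=10
7=7: mid=11
done. lo=8 hi=10; a=[2,4,2,2,4,4,4,2,7,7,7]

[2,4,2,2,4,4,4,2,7,7,7]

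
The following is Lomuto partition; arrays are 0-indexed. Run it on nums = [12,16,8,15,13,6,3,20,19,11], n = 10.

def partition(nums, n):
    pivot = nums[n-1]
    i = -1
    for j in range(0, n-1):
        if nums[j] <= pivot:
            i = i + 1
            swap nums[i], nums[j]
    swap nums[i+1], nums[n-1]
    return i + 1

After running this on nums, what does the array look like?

[8,6,3,11,13,16,12,20,19,15]

pivot = nums[9] = 11; i = -1
j=0: nums[0]=12 > 11 → no swap
j=1: nums[1]=16 > 11 → no swap
j=2: nums[2]=8 ≤ 11 → i=0, swap nums[0],nums[2] → [8,16,12,15,13,6,3,20,19,11]
j=3: nums[3]=15 > 11 → no swap
j=4: nums[4]=13 > 11 → no swap
j=5: nums[5]=6 ≤ 11 → i=1, swap nums[1],nums[5] → [8,6,12,15,13,16,3,20,19,11]
j=6: nums[6]=3 ≤ 11 → i=2, swap nums[2],nums[6] → [8,6,3,15,13,16,12,20,19,11]
j=7: nums[7]=20 > 11 → no swap
j=8: nums[8]=19 > 11 → no swap
final swap nums[3],nums[9] → [8,6,3,11,13,16,12,20,19,15]; return 3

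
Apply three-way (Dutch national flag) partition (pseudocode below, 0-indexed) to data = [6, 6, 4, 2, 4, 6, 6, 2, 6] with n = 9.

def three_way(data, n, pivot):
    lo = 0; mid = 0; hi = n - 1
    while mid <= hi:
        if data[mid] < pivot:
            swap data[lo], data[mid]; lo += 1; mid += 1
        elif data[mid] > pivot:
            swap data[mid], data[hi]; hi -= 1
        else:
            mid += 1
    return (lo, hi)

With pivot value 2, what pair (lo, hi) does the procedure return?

pivot = 2; lo=0, mid=0, hi=8
data[mid]=6>2: swap data[0],data[8]; hi=7 → [6, 6, 4, 2, 4, 6, 6, 2, 6]
data[mid]=6>2: swap data[0],data[7]; hi=6 → [2, 6, 4, 2, 4, 6, 6, 6, 6]
data[mid]=2=2: mid=1
data[mid]=6>2: swap data[1],data[6]; hi=5 → [2, 6, 4, 2, 4, 6, 6, 6, 6]
data[mid]=6>2: swap data[1],data[5]; hi=4 → [2, 6, 4, 2, 4, 6, 6, 6, 6]
data[mid]=6>2: swap data[1],data[4]; hi=3 → [2, 4, 4, 2, 6, 6, 6, 6, 6]
data[mid]=4>2: swap data[1],data[3]; hi=2 → [2, 2, 4, 4, 6, 6, 6, 6, 6]
data[mid]=2=2: mid=2
data[mid]=4>2: swap data[2],data[2]; hi=1 → [2, 2, 4, 4, 6, 6, 6, 6, 6]
end: lo=0, hi=1; data = [2, 2, 4, 4, 6, 6, 6, 6, 6]

(0, 1)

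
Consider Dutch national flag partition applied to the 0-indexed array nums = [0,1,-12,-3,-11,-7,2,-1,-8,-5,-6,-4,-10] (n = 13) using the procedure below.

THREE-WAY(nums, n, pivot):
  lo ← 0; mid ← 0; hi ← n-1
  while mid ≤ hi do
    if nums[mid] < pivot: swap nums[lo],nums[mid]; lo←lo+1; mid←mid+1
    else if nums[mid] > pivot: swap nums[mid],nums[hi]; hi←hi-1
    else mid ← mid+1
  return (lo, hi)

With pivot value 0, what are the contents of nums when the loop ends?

[-10,-12,-3,-11,-7,-4,-1,-8,-5,-6,0,2,1]

lo=0 mid=0 hi=12
0=0: mid=1
1>0: swap(1,12), hi=11 ⇒ [0,-10,-12,-3,-11,-7,2,-1,-8,-5,-6,-4,1]
-10<0: swap(0,1), lo=1 mid=2 ⇒ [-10,0,-12,-3,-11,-7,2,-1,-8,-5,-6,-4,1]
-12<0: swap(1,2), lo=2 mid=3 ⇒ [-10,-12,0,-3,-11,-7,2,-1,-8,-5,-6,-4,1]
-3<0: swap(2,3), lo=3 mid=4 ⇒ [-10,-12,-3,0,-11,-7,2,-1,-8,-5,-6,-4,1]
-11<0: swap(3,4), lo=4 mid=5 ⇒ [-10,-12,-3,-11,0,-7,2,-1,-8,-5,-6,-4,1]
-7<0: swap(4,5), lo=5 mid=6 ⇒ [-10,-12,-3,-11,-7,0,2,-1,-8,-5,-6,-4,1]
2>0: swap(6,11), hi=10 ⇒ [-10,-12,-3,-11,-7,0,-4,-1,-8,-5,-6,2,1]
-4<0: swap(5,6), lo=6 mid=7 ⇒ [-10,-12,-3,-11,-7,-4,0,-1,-8,-5,-6,2,1]
-1<0: swap(6,7), lo=7 mid=8 ⇒ [-10,-12,-3,-11,-7,-4,-1,0,-8,-5,-6,2,1]
-8<0: swap(7,8), lo=8 mid=9 ⇒ [-10,-12,-3,-11,-7,-4,-1,-8,0,-5,-6,2,1]
-5<0: swap(8,9), lo=9 mid=10 ⇒ [-10,-12,-3,-11,-7,-4,-1,-8,-5,0,-6,2,1]
-6<0: swap(9,10), lo=10 mid=11 ⇒ [-10,-12,-3,-11,-7,-4,-1,-8,-5,-6,0,2,1]
done. lo=10 hi=10; nums=[-10,-12,-3,-11,-7,-4,-1,-8,-5,-6,0,2,1]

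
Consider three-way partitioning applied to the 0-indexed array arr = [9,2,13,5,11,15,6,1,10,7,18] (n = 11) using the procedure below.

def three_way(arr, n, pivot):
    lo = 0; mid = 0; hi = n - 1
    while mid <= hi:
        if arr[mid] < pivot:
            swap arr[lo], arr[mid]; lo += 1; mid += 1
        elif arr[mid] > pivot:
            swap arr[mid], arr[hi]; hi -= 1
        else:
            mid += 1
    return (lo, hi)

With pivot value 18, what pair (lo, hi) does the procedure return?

pivot = 18; lo=0, mid=0, hi=10
arr[mid]=9<18: swap arr[0],arr[0]; lo=1,mid=1 → [9,2,13,5,11,15,6,1,10,7,18]
arr[mid]=2<18: swap arr[1],arr[1]; lo=2,mid=2 → [9,2,13,5,11,15,6,1,10,7,18]
arr[mid]=13<18: swap arr[2],arr[2]; lo=3,mid=3 → [9,2,13,5,11,15,6,1,10,7,18]
arr[mid]=5<18: swap arr[3],arr[3]; lo=4,mid=4 → [9,2,13,5,11,15,6,1,10,7,18]
arr[mid]=11<18: swap arr[4],arr[4]; lo=5,mid=5 → [9,2,13,5,11,15,6,1,10,7,18]
arr[mid]=15<18: swap arr[5],arr[5]; lo=6,mid=6 → [9,2,13,5,11,15,6,1,10,7,18]
arr[mid]=6<18: swap arr[6],arr[6]; lo=7,mid=7 → [9,2,13,5,11,15,6,1,10,7,18]
arr[mid]=1<18: swap arr[7],arr[7]; lo=8,mid=8 → [9,2,13,5,11,15,6,1,10,7,18]
arr[mid]=10<18: swap arr[8],arr[8]; lo=9,mid=9 → [9,2,13,5,11,15,6,1,10,7,18]
arr[mid]=7<18: swap arr[9],arr[9]; lo=10,mid=10 → [9,2,13,5,11,15,6,1,10,7,18]
arr[mid]=18=18: mid=11
end: lo=10, hi=10; arr = [9,2,13,5,11,15,6,1,10,7,18]

(10, 10)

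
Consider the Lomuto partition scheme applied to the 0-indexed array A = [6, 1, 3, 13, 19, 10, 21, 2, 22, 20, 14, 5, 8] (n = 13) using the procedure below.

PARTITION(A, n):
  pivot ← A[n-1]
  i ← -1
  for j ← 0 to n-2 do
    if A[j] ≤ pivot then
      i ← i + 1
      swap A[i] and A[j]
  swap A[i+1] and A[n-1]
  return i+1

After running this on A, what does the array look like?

[6, 1, 3, 2, 5, 8, 21, 13, 22, 20, 14, 19, 10]

pivot=8, i=-1
j=0: 6≤8, i=0, swap(0,0) ⇒ [6, 1, 3, 13, 19, 10, 21, 2, 22, 20, 14, 5, 8]
j=1: 1≤8, i=1, swap(1,1) ⇒ [6, 1, 3, 13, 19, 10, 21, 2, 22, 20, 14, 5, 8]
j=2: 3≤8, i=2, swap(2,2) ⇒ [6, 1, 3, 13, 19, 10, 21, 2, 22, 20, 14, 5, 8]
j=3: 13>8, skip
j=4: 19>8, skip
j=5: 10>8, skip
j=6: 21>8, skip
j=7: 2≤8, i=3, swap(3,7) ⇒ [6, 1, 3, 2, 19, 10, 21, 13, 22, 20, 14, 5, 8]
j=8: 22>8, skip
j=9: 20>8, skip
j=10: 14>8, skip
j=11: 5≤8, i=4, swap(4,11) ⇒ [6, 1, 3, 2, 5, 10, 21, 13, 22, 20, 14, 19, 8]
swap(5,12) ⇒ [6, 1, 3, 2, 5, 8, 21, 13, 22, 20, 14, 19, 10]; return 5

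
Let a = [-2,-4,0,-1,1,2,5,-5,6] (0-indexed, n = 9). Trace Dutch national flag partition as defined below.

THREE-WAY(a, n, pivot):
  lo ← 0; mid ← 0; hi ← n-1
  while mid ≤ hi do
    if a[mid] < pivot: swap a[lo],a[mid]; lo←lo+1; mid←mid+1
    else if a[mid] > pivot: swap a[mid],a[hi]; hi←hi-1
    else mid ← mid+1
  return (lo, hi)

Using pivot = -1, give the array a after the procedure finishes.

pivot = -1; lo=0, mid=0, hi=8
a[mid]=-2<-1: swap a[0],a[0]; lo=1,mid=1 → [-2,-4,0,-1,1,2,5,-5,6]
a[mid]=-4<-1: swap a[1],a[1]; lo=2,mid=2 → [-2,-4,0,-1,1,2,5,-5,6]
a[mid]=0>-1: swap a[2],a[8]; hi=7 → [-2,-4,6,-1,1,2,5,-5,0]
a[mid]=6>-1: swap a[2],a[7]; hi=6 → [-2,-4,-5,-1,1,2,5,6,0]
a[mid]=-5<-1: swap a[2],a[2]; lo=3,mid=3 → [-2,-4,-5,-1,1,2,5,6,0]
a[mid]=-1=-1: mid=4
a[mid]=1>-1: swap a[4],a[6]; hi=5 → [-2,-4,-5,-1,5,2,1,6,0]
a[mid]=5>-1: swap a[4],a[5]; hi=4 → [-2,-4,-5,-1,2,5,1,6,0]
a[mid]=2>-1: swap a[4],a[4]; hi=3 → [-2,-4,-5,-1,2,5,1,6,0]
end: lo=3, hi=3; a = [-2,-4,-5,-1,2,5,1,6,0]

[-2,-4,-5,-1,2,5,1,6,0]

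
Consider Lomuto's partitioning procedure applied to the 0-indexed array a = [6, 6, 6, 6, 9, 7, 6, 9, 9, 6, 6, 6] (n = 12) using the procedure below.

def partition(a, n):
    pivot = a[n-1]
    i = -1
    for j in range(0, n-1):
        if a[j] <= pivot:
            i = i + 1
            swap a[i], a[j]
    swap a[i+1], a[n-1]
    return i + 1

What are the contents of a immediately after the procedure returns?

[6, 6, 6, 6, 6, 6, 6, 6, 9, 7, 9, 9]

pivot = a[11] = 6; i = -1
j=0: a[0]=6 ≤ 6 → i=0, swap a[0],a[0] (no change) → [6, 6, 6, 6, 9, 7, 6, 9, 9, 6, 6, 6]
j=1: a[1]=6 ≤ 6 → i=1, swap a[1],a[1] (no change) → [6, 6, 6, 6, 9, 7, 6, 9, 9, 6, 6, 6]
j=2: a[2]=6 ≤ 6 → i=2, swap a[2],a[2] (no change) → [6, 6, 6, 6, 9, 7, 6, 9, 9, 6, 6, 6]
j=3: a[3]=6 ≤ 6 → i=3, swap a[3],a[3] (no change) → [6, 6, 6, 6, 9, 7, 6, 9, 9, 6, 6, 6]
j=4: a[4]=9 > 6 → no swap
j=5: a[5]=7 > 6 → no swap
j=6: a[6]=6 ≤ 6 → i=4, swap a[4],a[6] → [6, 6, 6, 6, 6, 7, 9, 9, 9, 6, 6, 6]
j=7: a[7]=9 > 6 → no swap
j=8: a[8]=9 > 6 → no swap
j=9: a[9]=6 ≤ 6 → i=5, swap a[5],a[9] → [6, 6, 6, 6, 6, 6, 9, 9, 9, 7, 6, 6]
j=10: a[10]=6 ≤ 6 → i=6, swap a[6],a[10] → [6, 6, 6, 6, 6, 6, 6, 9, 9, 7, 9, 6]
final swap a[7],a[11] → [6, 6, 6, 6, 6, 6, 6, 6, 9, 7, 9, 9]; return 7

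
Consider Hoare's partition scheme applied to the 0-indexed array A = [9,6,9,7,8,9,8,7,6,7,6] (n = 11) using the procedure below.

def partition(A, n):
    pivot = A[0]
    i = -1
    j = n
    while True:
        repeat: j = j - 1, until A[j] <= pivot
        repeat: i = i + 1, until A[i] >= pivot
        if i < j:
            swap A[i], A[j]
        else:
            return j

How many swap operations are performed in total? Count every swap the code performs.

pivot = A[0] = 9; i = -1, j = 11
j→10 (A[10]=6≤9), i→0 (A[0]=9≥9); i<j, swap → [6,6,9,7,8,9,8,7,6,7,9]
j→9 (A[9]=7≤9), i→2 (A[2]=9≥9); i<j, swap → [6,6,7,7,8,9,8,7,6,9,9]
j→8 (A[8]=6≤9), i→5 (A[5]=9≥9); i<j, swap → [6,6,7,7,8,6,8,7,9,9,9]
j→7, i→8; i≥j, return j=7. A = [6,6,7,7,8,6,8,7,9,9,9]

3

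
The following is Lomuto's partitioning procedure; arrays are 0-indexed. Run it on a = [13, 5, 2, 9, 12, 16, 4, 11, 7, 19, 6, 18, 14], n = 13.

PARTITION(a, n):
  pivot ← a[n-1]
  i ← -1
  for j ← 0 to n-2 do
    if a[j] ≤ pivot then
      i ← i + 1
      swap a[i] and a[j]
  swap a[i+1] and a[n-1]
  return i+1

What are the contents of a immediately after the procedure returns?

[13, 5, 2, 9, 12, 4, 11, 7, 6, 14, 16, 18, 19]

pivot=14, i=-1
j=0: 13≤14, i=0, swap(0,0) ⇒ [13, 5, 2, 9, 12, 16, 4, 11, 7, 19, 6, 18, 14]
j=1: 5≤14, i=1, swap(1,1) ⇒ [13, 5, 2, 9, 12, 16, 4, 11, 7, 19, 6, 18, 14]
j=2: 2≤14, i=2, swap(2,2) ⇒ [13, 5, 2, 9, 12, 16, 4, 11, 7, 19, 6, 18, 14]
j=3: 9≤14, i=3, swap(3,3) ⇒ [13, 5, 2, 9, 12, 16, 4, 11, 7, 19, 6, 18, 14]
j=4: 12≤14, i=4, swap(4,4) ⇒ [13, 5, 2, 9, 12, 16, 4, 11, 7, 19, 6, 18, 14]
j=5: 16>14, skip
j=6: 4≤14, i=5, swap(5,6) ⇒ [13, 5, 2, 9, 12, 4, 16, 11, 7, 19, 6, 18, 14]
j=7: 11≤14, i=6, swap(6,7) ⇒ [13, 5, 2, 9, 12, 4, 11, 16, 7, 19, 6, 18, 14]
j=8: 7≤14, i=7, swap(7,8) ⇒ [13, 5, 2, 9, 12, 4, 11, 7, 16, 19, 6, 18, 14]
j=9: 19>14, skip
j=10: 6≤14, i=8, swap(8,10) ⇒ [13, 5, 2, 9, 12, 4, 11, 7, 6, 19, 16, 18, 14]
j=11: 18>14, skip
swap(9,12) ⇒ [13, 5, 2, 9, 12, 4, 11, 7, 6, 14, 16, 18, 19]; return 9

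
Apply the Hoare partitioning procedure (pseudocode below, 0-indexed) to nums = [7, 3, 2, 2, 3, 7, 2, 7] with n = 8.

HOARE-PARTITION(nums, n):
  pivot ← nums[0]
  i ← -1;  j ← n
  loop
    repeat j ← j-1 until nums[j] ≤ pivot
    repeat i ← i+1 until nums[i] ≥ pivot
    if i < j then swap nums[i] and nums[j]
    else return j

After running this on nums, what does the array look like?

[7, 3, 2, 2, 3, 2, 7, 7]

pivot=7
j stops at 7 (7), i stops at 0 (7); swap ⇒ [7, 3, 2, 2, 3, 7, 2, 7]
j stops at 6 (2), i stops at 5 (7); swap ⇒ [7, 3, 2, 2, 3, 2, 7, 7]
j stops at 5, i stops at 6; i≥j ⇒ return 5. nums=[7, 3, 2, 2, 3, 2, 7, 7]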